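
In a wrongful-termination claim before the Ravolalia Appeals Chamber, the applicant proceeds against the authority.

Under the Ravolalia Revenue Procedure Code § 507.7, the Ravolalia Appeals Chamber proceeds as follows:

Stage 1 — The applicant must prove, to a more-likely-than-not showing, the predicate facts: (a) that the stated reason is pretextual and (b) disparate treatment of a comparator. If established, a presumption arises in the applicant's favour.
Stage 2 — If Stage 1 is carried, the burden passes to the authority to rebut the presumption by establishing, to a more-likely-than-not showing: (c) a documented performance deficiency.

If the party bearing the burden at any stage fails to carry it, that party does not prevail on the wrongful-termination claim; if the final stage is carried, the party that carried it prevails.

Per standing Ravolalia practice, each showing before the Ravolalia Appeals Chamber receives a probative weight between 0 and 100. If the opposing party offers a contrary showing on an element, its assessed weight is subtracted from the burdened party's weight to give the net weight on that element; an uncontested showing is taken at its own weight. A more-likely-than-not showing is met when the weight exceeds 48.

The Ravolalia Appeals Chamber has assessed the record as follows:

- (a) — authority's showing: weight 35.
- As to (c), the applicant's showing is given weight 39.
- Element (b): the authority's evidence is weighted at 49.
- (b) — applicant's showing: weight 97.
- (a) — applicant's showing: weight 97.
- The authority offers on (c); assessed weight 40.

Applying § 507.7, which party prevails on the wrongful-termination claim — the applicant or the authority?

Stage 1 — burden on applicant; standard: a more-likely-than-not showing (weight exceeds 48).
    (a): 97 − 35 = 62 > 48 [met]
    (b): 97 − 49 = 48 ≤ 48 [not met]
  The applicant does not carry Stage 1.
So the authority prevails.

authority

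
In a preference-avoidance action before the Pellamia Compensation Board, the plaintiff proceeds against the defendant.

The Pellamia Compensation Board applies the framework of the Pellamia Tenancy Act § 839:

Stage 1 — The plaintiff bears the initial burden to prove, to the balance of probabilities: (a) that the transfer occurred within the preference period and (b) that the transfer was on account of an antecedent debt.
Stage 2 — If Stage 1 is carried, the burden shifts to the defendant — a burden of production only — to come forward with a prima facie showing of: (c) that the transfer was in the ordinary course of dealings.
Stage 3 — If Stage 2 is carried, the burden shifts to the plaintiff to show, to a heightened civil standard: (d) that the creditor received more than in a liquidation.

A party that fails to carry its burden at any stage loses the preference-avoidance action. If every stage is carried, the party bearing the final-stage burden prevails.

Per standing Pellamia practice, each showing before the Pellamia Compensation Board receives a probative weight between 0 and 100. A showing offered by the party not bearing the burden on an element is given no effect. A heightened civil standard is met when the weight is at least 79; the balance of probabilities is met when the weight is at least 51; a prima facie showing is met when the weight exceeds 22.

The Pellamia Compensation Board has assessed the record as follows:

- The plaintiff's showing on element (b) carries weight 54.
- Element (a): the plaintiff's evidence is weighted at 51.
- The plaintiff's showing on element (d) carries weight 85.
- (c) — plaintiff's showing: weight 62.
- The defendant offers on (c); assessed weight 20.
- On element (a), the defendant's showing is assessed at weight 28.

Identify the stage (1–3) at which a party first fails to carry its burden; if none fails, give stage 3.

Stage 1 — burden on plaintiff; standard: the balance of probabilities (weight is at least 51).
    (a): 51 (defendant's 28 disregarded) ≥ 51 [met]
    (b): 54 ≥ 51 [met]
  Stage 1 is satisfied; the onus moves to the defendant.
Stage 2 — burden on defendant; standard: a prima facie showing (weight exceeds 22).
    (c): 20 (plaintiff's 62 disregarded) ≤ 22 [not met]
  Not every element is met, so the defendant fails to carry Stage 2.
The plaintiff prevails.

stage 2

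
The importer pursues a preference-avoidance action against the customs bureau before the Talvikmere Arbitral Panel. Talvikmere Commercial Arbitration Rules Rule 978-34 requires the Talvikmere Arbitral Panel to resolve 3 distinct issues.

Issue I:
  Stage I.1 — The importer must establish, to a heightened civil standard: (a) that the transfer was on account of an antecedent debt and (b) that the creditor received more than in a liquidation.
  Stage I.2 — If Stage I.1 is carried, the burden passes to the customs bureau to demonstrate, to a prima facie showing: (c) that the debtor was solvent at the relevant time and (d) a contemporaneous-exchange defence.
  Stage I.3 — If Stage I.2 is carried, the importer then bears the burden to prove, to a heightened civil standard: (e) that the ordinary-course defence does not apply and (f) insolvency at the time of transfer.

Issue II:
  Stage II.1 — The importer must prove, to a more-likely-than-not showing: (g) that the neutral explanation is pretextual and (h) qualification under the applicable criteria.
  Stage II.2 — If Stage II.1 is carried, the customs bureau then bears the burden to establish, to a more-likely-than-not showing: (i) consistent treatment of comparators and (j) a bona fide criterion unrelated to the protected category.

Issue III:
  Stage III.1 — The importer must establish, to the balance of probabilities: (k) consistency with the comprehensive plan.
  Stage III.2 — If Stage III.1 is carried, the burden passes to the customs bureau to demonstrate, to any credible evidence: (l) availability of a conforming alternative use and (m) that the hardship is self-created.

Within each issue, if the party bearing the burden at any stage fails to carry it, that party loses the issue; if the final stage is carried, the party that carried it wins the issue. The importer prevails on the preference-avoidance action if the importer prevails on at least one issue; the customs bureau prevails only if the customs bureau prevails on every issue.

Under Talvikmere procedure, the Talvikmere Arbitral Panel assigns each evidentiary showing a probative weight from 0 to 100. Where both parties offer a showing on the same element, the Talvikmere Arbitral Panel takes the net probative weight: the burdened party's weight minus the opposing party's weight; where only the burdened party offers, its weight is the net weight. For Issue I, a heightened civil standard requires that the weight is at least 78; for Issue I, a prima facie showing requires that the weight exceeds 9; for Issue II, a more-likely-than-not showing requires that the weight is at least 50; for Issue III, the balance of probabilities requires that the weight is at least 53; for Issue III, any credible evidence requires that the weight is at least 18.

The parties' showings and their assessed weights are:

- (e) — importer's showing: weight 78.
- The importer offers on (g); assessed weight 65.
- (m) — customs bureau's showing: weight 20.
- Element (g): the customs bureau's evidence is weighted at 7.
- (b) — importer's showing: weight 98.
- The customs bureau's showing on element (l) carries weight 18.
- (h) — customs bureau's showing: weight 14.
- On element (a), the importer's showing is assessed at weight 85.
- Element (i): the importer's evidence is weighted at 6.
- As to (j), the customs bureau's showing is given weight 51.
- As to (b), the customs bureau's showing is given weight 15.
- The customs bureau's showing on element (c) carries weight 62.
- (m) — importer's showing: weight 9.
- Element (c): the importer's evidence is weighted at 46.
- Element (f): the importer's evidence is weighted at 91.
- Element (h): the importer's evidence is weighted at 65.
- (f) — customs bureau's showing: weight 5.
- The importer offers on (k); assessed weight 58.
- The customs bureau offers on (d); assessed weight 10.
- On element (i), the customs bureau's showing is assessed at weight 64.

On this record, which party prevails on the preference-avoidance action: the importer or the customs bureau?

— Issue I —
Stage I.1 (importer, a heightened civil standard, weight is at least 78): (a) 85 ≥ 78 — meets; (b) net 98−15=83 ≥ 78 — meets.
  Stage I.1 carried; the burden shifts to the customs bureau.
Stage I.2 (customs bureau, a prima facie showing, weight exceeds 9): (c) net 62−46=16 > 9 — meets; (d) 10 > 9 — meets.
  All elements met. The burden passes to the importer.
Stage I.3 (importer, a heightened civil standard, weight is at least 78): (e) 78 ≥ 78 — meets; (f) net 91−5=86 ≥ 78 — meets.
  The importer carries the last stage.
With every stage satisfied, the importer prevails on this issue.
— Issue II —
Stage II.1 — burden on importer; standard: a more-likely-than-not showing (weight is at least 50).
    (g): 65 − 7 = 58 ≥ 50 [met]
    (h): 65 − 14 = 51 ≥ 50 [met]
  Stage II.1 carried; the burden shifts to the customs bureau.
Stage II.2 — burden on customs bureau; standard: a more-likely-than-not showing (weight is at least 50).
    (i): 64 − 6 = 58 ≥ 50 [met]
    (j): 51 ≥ 50 [met]
  The customs bureau carries the last stage.
Every stage carried; the customs bureau prevails on this issue.
— Issue III —
Stage III.1 (importer, the balance of probabilities, weight is at least 53): (k) 58 ≥ 53 — meets.
  All elements met. The burden passes to the customs bureau.
Stage III.2 (customs bureau, any credible evidence, weight is at least 18): (l) 18 ≥ 18 — meets; (m) net 20−9=11 < 18 — fails.
  Not every element is met, so the customs bureau fails to carry Stage III.2.
The analysis ends at Stage III.2; the importer prevails on this issue.
Per-issue: Issue I → importer; Issue II → customs bureau; Issue III → importer. The importer must prevail on at least one issue; overall, the importer prevails.

importer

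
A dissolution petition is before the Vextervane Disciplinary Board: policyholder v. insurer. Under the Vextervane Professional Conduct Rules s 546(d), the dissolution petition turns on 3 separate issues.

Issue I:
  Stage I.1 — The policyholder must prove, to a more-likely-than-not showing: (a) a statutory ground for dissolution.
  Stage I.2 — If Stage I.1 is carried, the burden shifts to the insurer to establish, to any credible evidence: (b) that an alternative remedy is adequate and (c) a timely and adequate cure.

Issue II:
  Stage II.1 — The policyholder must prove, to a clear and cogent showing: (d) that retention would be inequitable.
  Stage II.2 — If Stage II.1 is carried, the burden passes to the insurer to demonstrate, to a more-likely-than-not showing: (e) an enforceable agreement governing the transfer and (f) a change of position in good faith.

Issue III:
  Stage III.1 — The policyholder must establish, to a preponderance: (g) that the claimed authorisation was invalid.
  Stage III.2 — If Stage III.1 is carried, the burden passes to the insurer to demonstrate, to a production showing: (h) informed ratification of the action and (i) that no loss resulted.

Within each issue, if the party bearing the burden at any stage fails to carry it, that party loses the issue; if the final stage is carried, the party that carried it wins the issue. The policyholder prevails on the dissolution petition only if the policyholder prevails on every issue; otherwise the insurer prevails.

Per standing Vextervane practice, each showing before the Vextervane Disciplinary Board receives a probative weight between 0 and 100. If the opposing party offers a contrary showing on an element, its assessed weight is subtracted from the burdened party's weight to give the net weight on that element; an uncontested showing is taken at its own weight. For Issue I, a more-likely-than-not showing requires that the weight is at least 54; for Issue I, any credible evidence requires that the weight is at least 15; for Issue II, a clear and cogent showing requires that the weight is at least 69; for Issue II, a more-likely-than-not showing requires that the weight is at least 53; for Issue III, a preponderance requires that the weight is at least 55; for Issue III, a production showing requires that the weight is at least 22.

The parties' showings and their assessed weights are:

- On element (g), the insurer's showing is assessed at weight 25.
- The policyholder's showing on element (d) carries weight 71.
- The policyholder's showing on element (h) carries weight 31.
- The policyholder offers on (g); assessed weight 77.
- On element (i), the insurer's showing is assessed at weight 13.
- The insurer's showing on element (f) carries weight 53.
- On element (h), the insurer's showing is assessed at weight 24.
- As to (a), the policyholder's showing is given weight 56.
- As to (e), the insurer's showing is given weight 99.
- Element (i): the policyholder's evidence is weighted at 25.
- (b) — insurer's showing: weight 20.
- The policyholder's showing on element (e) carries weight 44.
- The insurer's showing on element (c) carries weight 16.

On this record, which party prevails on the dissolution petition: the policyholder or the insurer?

— Issue I —
Stage I.1 — burden on policyholder; standard: a more-likely-than-not showing (weight is at least 54).
    (a): 56 ≥ 54 [met]
  Stage I.1 carried; the burden shifts to the insurer.
Stage I.2 — burden on insurer; standard: any credible evidence (weight is at least 15).
    (b): 20 ≥ 15 [met]
    (c): 16 ≥ 15 [met]
  The insurer carries the last stage.
With every stage satisfied, the insurer prevails on this issue.
— Issue II —
Stage II.1 — burden on policyholder; standard: a clear and cogent showing (weight is at least 69).
    (d): 71 ≥ 69 [met]
  All elements met. The burden passes to the insurer.
Stage II.2 — burden on insurer; standard: a more-likely-than-not showing (weight is at least 53).
    (e): 99 − 44 = 55 ≥ 53 [met]
    (f): 53 ≥ 53 [met]
  All elements met at the final stage.
Every stage carried; the insurer prevails on this issue.
— Issue III —
Stage III.1 (policyholder, a preponderance, weight is at least 55): (g) net 77−25=52 < 55 — fails.
  Stage III.1 not carried; the policyholder fails its burden.
So the insurer prevails on this issue.
Per-issue: Issue I → insurer; Issue II → insurer; Issue III → insurer. The policyholder must prevail on every issue; overall, the insurer prevails.

insurer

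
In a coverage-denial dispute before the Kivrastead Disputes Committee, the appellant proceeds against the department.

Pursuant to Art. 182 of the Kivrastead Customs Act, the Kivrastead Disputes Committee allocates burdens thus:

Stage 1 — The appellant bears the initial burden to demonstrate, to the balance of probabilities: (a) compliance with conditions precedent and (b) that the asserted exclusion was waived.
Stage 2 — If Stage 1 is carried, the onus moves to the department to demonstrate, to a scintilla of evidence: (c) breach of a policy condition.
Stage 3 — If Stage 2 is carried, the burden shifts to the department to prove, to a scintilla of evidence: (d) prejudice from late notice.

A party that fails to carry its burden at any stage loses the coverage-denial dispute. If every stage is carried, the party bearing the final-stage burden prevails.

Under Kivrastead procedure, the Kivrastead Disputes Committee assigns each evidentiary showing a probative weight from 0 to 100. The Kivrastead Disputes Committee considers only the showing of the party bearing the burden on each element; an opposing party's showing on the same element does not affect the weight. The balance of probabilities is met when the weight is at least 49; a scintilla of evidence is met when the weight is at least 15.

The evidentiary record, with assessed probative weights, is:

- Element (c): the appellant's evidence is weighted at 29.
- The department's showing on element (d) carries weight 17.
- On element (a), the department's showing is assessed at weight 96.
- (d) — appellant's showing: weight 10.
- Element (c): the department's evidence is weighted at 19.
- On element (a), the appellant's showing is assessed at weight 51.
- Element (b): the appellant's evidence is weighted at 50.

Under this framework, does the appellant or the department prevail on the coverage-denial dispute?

department

Stage 1 — burden on appellant; standard: the balance of probabilities (weight is at least 49).
    (a): 51 (department's 96 disregarded) ≥ 49 [met]
    (b): 50 ≥ 49 [met]
  Stage 1 carried; the burden shifts to the department.
Stage 2 — burden on department; standard: a scintilla of evidence (weight is at least 15).
    (c): 19 (appellant's 29 disregarded) ≥ 15 [met]
  Stage 2 is satisfied; the department continues to bear the burden.
Stage 3 — burden on department; standard: a scintilla of evidence (weight is at least 15).
    (d): 17 (appellant's 10 disregarded) ≥ 15 [met]
  Stage 3 carried; the final stage is satisfied.
Every stage carried; the department prevails.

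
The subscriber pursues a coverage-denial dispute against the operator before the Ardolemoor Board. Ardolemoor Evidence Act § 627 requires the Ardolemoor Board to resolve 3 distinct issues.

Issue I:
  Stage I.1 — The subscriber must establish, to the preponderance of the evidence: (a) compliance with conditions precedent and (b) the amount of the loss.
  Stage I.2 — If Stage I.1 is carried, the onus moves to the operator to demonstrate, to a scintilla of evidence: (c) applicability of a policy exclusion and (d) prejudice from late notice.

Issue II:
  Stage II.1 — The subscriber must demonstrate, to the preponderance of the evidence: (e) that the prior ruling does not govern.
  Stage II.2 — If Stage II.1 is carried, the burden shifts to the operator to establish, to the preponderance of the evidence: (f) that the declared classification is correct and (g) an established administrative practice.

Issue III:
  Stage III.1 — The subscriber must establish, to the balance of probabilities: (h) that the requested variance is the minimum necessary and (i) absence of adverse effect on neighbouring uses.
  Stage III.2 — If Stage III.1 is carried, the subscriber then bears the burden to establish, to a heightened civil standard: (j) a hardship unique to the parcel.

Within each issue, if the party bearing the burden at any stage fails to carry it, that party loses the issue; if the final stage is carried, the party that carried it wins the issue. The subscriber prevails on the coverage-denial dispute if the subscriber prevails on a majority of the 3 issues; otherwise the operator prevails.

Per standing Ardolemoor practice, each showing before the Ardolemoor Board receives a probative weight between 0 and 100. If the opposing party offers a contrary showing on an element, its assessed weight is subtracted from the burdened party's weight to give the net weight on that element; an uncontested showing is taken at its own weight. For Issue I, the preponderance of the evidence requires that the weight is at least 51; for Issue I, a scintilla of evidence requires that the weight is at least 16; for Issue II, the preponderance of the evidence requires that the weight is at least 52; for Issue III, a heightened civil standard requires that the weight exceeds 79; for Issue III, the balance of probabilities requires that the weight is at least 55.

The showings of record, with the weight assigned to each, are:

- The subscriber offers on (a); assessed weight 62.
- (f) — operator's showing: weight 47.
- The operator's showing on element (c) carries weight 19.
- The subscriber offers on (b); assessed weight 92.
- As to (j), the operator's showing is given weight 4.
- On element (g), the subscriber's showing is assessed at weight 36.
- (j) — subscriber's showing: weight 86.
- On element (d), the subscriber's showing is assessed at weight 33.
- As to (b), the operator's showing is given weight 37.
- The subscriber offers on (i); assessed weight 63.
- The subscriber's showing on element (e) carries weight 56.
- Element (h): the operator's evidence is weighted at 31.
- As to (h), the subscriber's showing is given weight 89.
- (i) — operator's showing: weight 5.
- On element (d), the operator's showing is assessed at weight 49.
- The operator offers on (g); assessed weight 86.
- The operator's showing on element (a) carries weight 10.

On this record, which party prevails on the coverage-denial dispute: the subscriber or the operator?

— Issue I —
Stage I.1 (subscriber, the preponderance of the evidence, weight is at least 51): (a) net 62−10=52 ≥ 51 — meets; (b) net 92−37=55 ≥ 51 — meets.
  Stage I.1 carried; the burden shifts to the operator.
Stage I.2 (operator, a scintilla of evidence, weight is at least 16): (c) 19 ≥ 16 — meets; (d) net 49−33=16 ≥ 16 — meets.
  Stage I.2 carried; the final stage is satisfied.
Every stage carried; the operator prevails on this issue.
— Issue II —
Stage II.1 — burden on subscriber; standard: the preponderance of the evidence (weight is at least 52).
    (e): 56 ≥ 52 [met]
  All elements met. The burden passes to the operator.
Stage II.2 — burden on operator; standard: the preponderance of the evidence (weight is at least 52).
    (f): 47 < 52 [not met]
    (g): 86 − 36 = 50 < 52 [not met]
  Stage II.2 not carried; the operator fails its burden.
The subscriber prevails on this issue.
— Issue III —
Stage III.1 (subscriber, the balance of probabilities, weight is at least 55): (h) net 89−31=58 ≥ 55 — meets; (i) net 63−5=58 ≥ 55 — meets.
  Stage III.1 carried; the burden remains with the subscriber.
Stage III.2 (subscriber, a heightened civil standard, weight exceeds 79): (j) net 86−4=82 > 79 — meets.
  The subscriber carries the last stage.
With every stage satisfied, the subscriber prevails on this issue.
Per-issue: Issue I → operator; Issue II → subscriber; Issue III → subscriber. The subscriber must prevail on a majority of issues; overall, the subscriber prevails.

subscriber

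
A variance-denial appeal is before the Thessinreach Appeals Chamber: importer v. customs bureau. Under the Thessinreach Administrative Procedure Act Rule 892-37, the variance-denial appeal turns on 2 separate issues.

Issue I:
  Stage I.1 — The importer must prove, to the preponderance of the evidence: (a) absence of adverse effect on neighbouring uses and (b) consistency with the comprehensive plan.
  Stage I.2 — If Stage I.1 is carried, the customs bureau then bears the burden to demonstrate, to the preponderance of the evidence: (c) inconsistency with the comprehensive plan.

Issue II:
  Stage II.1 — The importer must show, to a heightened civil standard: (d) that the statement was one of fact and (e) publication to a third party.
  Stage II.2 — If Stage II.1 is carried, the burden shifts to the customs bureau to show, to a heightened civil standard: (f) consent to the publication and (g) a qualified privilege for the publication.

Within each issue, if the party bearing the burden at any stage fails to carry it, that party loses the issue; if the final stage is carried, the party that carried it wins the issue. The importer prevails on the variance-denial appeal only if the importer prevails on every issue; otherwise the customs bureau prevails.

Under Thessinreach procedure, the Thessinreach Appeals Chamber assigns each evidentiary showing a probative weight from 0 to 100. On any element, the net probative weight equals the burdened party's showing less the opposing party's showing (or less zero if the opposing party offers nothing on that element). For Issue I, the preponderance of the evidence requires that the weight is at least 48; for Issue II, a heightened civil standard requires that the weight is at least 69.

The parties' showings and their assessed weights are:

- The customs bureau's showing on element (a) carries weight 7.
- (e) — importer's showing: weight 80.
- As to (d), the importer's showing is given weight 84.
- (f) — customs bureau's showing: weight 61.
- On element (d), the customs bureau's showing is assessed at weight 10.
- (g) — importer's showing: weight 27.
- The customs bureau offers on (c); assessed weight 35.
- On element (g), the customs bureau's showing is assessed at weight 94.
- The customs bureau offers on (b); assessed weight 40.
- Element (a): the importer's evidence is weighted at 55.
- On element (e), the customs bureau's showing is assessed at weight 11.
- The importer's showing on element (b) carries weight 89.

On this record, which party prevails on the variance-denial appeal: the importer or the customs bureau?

importer

— Issue I —
At Stage I.1 the importer must meet the preponderance of the evidence (weight is at least 48): on (a) the weight is 55 less the opposing 7 gives net 48, which does reach 48, so (a) meets the standard; on (b) the weight is 89 less the opposing 40 gives net 49, which does reach 48, so (b) meets the standard.
  All elements met. The burden passes to the customs bureau.
At Stage I.2 the customs bureau must meet the preponderance of the evidence (weight is at least 48): on (c) the weight is 35, < 48, so (c) does not meet the standard.
  Not every element is met, so the customs bureau fails to carry Stage I.2.
So the importer prevails on this issue.
— Issue II —
Stage II.1 (importer, a heightened civil standard, weight is at least 69): (d) net 84−10=74 ≥ 69 — meets; (e) net 80−11=69 ≥ 69 — meets.
  Stage II.1 is satisfied; the onus moves to the customs bureau.
Stage II.2 (customs bureau, a heightened civil standard, weight is at least 69): (f) 61 < 69 — fails; (g) net 94−27=67 < 69 — fails.
  Stage II.2 not carried; the customs bureau fails its burden.
So the importer prevails on this issue.
Per-issue: Issue I → importer; Issue II → importer. The importer must prevail on every issue; overall, the importer prevails.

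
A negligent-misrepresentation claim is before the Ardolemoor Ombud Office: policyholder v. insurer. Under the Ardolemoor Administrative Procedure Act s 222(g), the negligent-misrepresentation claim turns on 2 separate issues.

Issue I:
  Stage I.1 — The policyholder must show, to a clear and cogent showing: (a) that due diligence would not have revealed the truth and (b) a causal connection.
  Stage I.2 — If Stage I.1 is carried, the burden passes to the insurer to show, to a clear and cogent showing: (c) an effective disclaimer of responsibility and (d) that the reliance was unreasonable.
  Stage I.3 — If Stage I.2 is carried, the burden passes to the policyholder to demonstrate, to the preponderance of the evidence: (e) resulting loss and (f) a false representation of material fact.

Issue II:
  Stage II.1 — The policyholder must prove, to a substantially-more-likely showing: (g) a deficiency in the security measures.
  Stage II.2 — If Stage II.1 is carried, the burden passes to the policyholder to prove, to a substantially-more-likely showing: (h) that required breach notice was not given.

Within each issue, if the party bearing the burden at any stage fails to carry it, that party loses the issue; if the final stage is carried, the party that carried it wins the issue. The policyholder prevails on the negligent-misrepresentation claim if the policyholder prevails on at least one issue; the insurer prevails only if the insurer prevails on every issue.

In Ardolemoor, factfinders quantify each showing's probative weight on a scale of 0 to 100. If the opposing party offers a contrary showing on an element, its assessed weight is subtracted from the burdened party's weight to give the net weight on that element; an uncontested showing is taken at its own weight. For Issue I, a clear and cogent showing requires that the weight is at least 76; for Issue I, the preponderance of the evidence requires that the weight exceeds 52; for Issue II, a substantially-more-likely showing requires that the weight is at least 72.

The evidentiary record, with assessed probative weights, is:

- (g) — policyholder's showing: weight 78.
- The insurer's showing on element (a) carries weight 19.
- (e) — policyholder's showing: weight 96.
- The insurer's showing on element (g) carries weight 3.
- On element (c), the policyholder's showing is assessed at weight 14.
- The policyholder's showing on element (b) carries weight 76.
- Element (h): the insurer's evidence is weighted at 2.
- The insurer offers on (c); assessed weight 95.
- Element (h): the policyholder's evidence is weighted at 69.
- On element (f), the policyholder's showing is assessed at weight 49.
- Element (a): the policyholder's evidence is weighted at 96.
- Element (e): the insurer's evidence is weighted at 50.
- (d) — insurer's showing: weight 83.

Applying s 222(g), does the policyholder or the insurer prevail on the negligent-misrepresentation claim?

insurer

— Issue I —
At Stage I.1 the policyholder must meet a clear and cogent showing (weight is at least 76): on (a) the weight is 96 less the opposing 19 gives net 77, which does reach 76, so (a) meets the standard; on (b) the weight is 76, ≥ 76, so (b) meets the standard.
  Stage I.1 is satisfied; the onus moves to the insurer.
At Stage I.2 the insurer must meet a clear and cogent showing (weight is at least 76): on (c) the weight is 95 less the opposing 14 gives net 81, ≥ 76, so (c) meets the standard; on (d) the weight is 83, ≥ 76, so (d) meets the standard.
  All elements met. The burden passes to the policyholder.
At Stage I.3 the policyholder must meet the preponderance of the evidence (weight exceeds 52): on (e) the weight is 96 less the opposing 50 gives net 46, ≤ 52, so (e) does not meet the standard; on (f) the weight is 49, ≤ 52, so (f) does not meet the standard.
  Stage I.3 not carried; the policyholder fails its burden.
So the insurer prevails on this issue.
— Issue II —
Stage II.1 (policyholder, a substantially-more-likely showing, weight is at least 72): (g) net 78−3=75 ≥ 72 — meets.
  Stage II.1 is satisfied; the policyholder continues to bear the burden.
Stage II.2 (policyholder, a substantially-more-likely showing, weight is at least 72): (h) net 69−2=67 < 72 — fails.
  The policyholder does not carry Stage II.2.
The insurer prevails on this issue.
Per-issue: Issue I → insurer; Issue II → insurer. The policyholder must prevail on at least one issue; overall, the insurer prevails.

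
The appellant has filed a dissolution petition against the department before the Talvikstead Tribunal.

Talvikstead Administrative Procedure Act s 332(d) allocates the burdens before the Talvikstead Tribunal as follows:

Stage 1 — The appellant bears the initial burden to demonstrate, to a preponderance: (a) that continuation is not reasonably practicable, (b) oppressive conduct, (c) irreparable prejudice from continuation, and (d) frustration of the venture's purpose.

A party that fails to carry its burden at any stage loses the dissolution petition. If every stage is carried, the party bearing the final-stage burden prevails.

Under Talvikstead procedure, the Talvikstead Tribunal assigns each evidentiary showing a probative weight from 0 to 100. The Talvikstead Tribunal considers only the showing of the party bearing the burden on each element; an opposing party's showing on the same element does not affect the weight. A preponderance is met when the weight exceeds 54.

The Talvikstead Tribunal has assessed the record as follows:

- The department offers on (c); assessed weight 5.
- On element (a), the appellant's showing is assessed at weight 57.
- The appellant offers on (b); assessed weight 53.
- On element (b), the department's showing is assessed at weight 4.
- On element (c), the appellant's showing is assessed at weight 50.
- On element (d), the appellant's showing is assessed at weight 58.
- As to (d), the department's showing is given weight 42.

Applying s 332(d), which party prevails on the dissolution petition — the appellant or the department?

At Stage 1 the appellant must meet a preponderance (weight exceeds 54): on (a) the weight is 57, > 54, so (a) meets the standard; on (b) the weight is 53 (the department's 4 is given no effect), which does not exceed 54, so (b) does not meet the standard; on (c) the weight is 50 (the department's 5 is given no effect), which does not exceed 54, so (c) does not meet the standard; on (d) the weight is 58 (the department's 42 is given no effect), which does exceed 54, so (d) meets the standard.
  The appellant does not carry Stage 1.
The analysis ends at Stage 1; the department prevails.

department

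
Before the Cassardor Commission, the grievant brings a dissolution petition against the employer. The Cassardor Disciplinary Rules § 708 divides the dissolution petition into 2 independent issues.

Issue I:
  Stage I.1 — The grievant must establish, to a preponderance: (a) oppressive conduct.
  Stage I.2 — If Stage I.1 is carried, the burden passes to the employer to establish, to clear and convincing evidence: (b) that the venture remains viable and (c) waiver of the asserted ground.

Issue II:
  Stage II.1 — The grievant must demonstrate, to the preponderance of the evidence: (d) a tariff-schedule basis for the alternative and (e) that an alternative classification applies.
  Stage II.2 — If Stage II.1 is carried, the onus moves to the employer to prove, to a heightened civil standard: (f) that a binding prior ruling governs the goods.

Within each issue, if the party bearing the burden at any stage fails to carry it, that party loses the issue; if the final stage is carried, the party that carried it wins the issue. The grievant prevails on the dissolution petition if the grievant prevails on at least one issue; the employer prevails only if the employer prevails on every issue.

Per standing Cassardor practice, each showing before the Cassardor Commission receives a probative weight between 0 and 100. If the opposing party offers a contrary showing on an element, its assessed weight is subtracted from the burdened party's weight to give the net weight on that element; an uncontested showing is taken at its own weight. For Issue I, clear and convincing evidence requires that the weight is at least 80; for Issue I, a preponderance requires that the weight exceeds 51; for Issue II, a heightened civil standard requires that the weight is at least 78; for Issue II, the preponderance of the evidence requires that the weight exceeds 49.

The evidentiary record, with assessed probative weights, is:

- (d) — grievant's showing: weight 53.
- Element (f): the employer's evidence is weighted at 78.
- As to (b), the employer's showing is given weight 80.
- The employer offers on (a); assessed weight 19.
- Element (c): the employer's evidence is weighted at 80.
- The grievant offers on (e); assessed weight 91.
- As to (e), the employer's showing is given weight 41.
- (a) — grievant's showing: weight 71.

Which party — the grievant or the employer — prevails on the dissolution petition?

— Issue I —
Stage I.1 — burden on grievant; standard: a preponderance (weight exceeds 51).
    (a): 71 − 19 = 52 > 51 [met]
  All elements met. The burden passes to the employer.
Stage I.2 — burden on employer; standard: clear and convincing evidence (weight is at least 80).
    (b): 80 ≥ 80 [met]
    (c): 80 ≥ 80 [met]
  The employer carries the last stage.
With every stage satisfied, the employer prevails on this issue.
— Issue II —
Stage II.1 (grievant, the preponderance of the evidence, weight exceeds 49): (d) 53 > 49 — meets; (e) net 91−41=50 > 49 — meets.
  Stage II.1 carried; the burden shifts to the employer.
Stage II.2 (employer, a heightened civil standard, weight is at least 78): (f) 78 ≥ 78 — meets.
  Stage II.2 carried; the final stage is satisfied.
All stages carried — the employer prevails on this issue.
Per-issue: Issue I → employer; Issue II → employer. The grievant must prevail on at least one issue; overall, the employer prevails.

employer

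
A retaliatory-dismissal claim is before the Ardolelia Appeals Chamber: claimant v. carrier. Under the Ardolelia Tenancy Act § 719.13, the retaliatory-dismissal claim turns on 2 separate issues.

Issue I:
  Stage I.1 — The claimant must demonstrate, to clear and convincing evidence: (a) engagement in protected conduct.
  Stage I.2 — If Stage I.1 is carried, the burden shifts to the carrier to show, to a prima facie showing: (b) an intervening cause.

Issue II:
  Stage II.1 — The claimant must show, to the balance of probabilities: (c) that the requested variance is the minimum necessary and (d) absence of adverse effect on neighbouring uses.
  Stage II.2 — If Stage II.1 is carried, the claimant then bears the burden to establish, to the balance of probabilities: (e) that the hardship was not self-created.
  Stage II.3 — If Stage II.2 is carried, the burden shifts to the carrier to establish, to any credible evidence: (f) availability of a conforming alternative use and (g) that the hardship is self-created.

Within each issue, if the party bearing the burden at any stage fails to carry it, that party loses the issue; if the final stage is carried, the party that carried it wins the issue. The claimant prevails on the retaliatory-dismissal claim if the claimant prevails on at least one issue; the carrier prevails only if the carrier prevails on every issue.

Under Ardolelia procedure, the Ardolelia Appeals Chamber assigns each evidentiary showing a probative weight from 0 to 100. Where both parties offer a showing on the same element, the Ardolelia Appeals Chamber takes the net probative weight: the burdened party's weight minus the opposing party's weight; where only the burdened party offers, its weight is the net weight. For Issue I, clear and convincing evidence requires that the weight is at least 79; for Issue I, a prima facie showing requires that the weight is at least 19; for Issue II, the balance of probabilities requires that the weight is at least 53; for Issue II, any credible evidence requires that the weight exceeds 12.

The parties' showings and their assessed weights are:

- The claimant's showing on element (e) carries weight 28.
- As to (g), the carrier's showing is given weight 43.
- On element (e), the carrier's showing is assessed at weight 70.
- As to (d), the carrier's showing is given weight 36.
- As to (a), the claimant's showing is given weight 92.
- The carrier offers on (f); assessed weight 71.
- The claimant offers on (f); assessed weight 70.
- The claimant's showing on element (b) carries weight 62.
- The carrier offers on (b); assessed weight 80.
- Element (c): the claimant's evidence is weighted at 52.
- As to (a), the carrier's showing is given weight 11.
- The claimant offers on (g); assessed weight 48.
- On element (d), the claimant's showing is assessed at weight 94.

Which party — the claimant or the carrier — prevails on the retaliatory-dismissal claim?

claimant

— Issue I —
Stage I.1 (claimant, clear and convincing evidence, weight is at least 79): (a) net 92−11=81 ≥ 79 — meets.
  Stage I.1 is satisfied; the onus moves to the carrier.
Stage I.2 (carrier, a prima facie showing, weight is at least 19): (b) net 80−62=18 < 19 — fails.
  The carrier does not carry Stage I.2.
So the claimant prevails on this issue.
— Issue II —
Stage II.1 (claimant, the balance of probabilities, weight is at least 53): (c) 52 < 53 — fails; (d) net 94−36=58 ≥ 53 — meets.
  Not every element is met, so the claimant fails to carry Stage II.1.
So the carrier prevails on this issue.
Per-issue: Issue I → claimant; Issue II → carrier. The claimant must prevail on at least one issue; overall, the claimant prevails.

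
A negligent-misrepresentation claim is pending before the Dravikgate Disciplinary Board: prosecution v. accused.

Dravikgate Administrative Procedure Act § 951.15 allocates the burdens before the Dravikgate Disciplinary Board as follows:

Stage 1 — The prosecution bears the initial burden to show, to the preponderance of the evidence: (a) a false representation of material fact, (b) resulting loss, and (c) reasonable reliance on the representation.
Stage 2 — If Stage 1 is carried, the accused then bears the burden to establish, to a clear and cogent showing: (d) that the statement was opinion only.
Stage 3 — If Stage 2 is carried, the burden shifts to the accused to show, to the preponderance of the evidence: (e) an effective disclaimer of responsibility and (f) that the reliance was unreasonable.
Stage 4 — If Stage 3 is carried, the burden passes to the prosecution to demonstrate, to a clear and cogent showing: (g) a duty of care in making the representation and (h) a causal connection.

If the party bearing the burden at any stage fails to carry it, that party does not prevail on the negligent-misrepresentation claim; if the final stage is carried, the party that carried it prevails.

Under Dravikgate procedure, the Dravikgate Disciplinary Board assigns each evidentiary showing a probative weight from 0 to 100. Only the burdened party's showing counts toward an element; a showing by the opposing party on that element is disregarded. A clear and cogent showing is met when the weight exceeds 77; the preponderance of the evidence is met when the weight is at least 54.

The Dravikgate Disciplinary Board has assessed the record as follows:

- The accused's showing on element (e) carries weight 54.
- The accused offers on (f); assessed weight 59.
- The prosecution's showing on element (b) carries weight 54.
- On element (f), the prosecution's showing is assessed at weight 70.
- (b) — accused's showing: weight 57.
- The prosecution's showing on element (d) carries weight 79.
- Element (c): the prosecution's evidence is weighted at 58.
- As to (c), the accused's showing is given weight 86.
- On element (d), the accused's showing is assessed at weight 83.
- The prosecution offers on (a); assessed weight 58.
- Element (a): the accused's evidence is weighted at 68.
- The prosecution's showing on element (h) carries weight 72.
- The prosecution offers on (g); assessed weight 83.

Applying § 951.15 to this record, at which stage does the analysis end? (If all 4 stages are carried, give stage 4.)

Stage 1 — burden on prosecution; standard: the preponderance of the evidence (weight is at least 54).
    (a): 58 (accused's 68 disregarded) ≥ 54 [met]
    (b): 54 (accused's 57 disregarded) ≥ 54 [met]
    (c): 58 (accused's 86 disregarded) ≥ 54 [met]
  All elements met. The burden passes to the accused.
Stage 2 — burden on accused; standard: a clear and cogent showing (weight exceeds 77).
    (d): 83 (prosecution's 79 disregarded) > 77 [met]
  Stage 2 is satisfied; the accused continues to bear the burden.
Stage 3 — burden on accused; standard: the preponderance of the evidence (weight is at least 54).
    (e): 54 ≥ 54 [met]
    (f): 59 (prosecution's 70 disregarded) ≥ 54 [met]
  All elements met. The burden passes to the prosecution.
Stage 4 — burden on prosecution; standard: a clear and cogent showing (weight exceeds 77).
    (g): 83 > 77 [met]
    (h): 72 ≤ 77 [not met]
  Stage 4 not carried; the prosecution fails its burden.
So the accused prevails.

stage 4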